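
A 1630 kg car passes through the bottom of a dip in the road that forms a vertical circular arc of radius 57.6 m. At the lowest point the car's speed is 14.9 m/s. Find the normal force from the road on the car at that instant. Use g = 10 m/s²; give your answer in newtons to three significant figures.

At the lowest point, N points up (toward the centre) and the weight mg points down (away from the centre), so the net inward force is N − mg = mv²/r.
N = m(v²/r + g) = 1630 × ((14.9)²/57.6 + 10.0) = 1630 × (3.854 + 10.0) = 1630 × 13.85 = 22580 N.

22600 N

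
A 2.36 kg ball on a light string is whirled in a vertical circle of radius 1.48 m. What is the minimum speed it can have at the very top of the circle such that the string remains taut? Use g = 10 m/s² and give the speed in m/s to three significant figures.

At the top, both weight mg and T point toward the centre: T + mg = mv²/r.
At minimum speed T → 0, so mg = mv_min²/r ⇒ v_min = √(g r) = √(10.0 × 1.48) = 3.847 m/s.

3.85 m/s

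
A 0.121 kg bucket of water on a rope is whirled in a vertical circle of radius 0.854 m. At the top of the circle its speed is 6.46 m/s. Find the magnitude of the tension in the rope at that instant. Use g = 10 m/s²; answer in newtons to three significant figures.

4.70 N

At the top, both T and the weight mg point inward (toward the centre), so T + mg = mv²/r.
T = m(v²/r − g) = 0.121 × ((6.46)²/0.854 − 10.0) = 0.121 × (48.87 − 10.0) = 0.121 × 38.87 = 4.703 N.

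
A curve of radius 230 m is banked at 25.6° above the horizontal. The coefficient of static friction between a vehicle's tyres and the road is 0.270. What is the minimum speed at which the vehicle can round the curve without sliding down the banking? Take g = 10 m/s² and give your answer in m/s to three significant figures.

At the minimum speed, friction acts up the slope at its limiting value f = μN. Radially (horizontal, toward centre): N sinθ − μN cosθ = mv²/r. Vertically: N cosθ + μN sinθ = mg.
Dividing: v² = r g (sinθ − μcosθ)/(cosθ + μsinθ).
sinθ − μcosθ = 0.4321 − 0.270×0.9018 = 0.1886; cosθ + μsinθ = 0.9018 + 0.270×0.4321 = 1.018.
v² = 230 × 10.0 × 0.1886/1.018 = 425.9 m²/s², so v = 20.64 m/s.

20.6 m/s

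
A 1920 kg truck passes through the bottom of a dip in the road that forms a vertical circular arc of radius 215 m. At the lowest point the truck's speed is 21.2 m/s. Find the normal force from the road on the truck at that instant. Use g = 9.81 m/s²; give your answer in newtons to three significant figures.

22800 N

At the lowest point, N points up (toward the centre) and the weight mg points down (away from the centre), so the net inward force is N − mg = mv²/r.
N = m(v²/r + g) = 1920 × ((21.2)²/215 + 9.81) = 1920 × (2.090 + 9.81) = 1920 × 11.90 = 22850 N.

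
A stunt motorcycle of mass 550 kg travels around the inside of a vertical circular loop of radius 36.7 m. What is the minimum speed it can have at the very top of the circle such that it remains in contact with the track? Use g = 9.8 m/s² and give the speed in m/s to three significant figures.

19.0 m/s

At the top, both weight mg and N point toward the centre: N + mg = mv²/r.
At minimum speed N → 0, so mg = mv_min²/r ⇒ v_min = √(g r) = √(9.8 × 36.7) = 18.96 m/s.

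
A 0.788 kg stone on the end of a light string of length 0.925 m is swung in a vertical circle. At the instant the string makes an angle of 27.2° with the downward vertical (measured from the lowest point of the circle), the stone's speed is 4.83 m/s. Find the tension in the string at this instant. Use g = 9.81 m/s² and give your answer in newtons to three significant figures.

26.7 N

Take the radial direction toward the centre of the circle as positive. The component of the weight along the string toward the centre is −mg cos φ (φ measured from the bottom), so Newton's second law along the string gives T − mg cos φ = m v²/r.
cos 27.2° = 0.8894, so T = m(v²/r + g cos φ) = 0.788 × ((4.83)²/0.925 + 9.81 × 0.8894) = 0.788 × (25.22 + (8.725)) = 0.788 × 33.95 = 26.75 N.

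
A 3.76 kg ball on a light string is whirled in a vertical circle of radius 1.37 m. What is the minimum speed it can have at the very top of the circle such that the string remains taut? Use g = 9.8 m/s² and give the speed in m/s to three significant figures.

At the top, both weight mg and T point toward the centre: T + mg = mv²/r.
At minimum speed T → 0, so mg = mv_min²/r ⇒ v_min = √(g r) = √(9.8 × 1.37) = 3.664 m/s.

3.66 m/s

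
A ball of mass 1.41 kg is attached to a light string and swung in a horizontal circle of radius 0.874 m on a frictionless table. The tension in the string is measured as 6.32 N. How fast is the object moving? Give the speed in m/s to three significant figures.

T = m v²/r ⇒ v = √(T r / m) = √(6.32 × 0.874 / 1.41) = √3.918 = 1.979 m/s.

1.98 m/s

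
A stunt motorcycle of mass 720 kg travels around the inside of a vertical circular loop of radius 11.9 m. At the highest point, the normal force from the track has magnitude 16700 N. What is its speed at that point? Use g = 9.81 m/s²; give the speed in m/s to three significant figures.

19.8 m/s

At the top, N + mg = mv²/r, so v = √(r(N/m + g)) = √(11.9 × (16700/720 + 9.81)) = √(11.9 × 33.00) = √392.8 = 19.82 m/s.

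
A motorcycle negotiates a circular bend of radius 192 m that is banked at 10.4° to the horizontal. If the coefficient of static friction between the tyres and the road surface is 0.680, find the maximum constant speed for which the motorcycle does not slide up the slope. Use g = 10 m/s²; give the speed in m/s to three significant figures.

At the maximum speed, friction acts down the slope at its limiting value f = μN. Radially (horizontal, toward centre): N sinθ + μN cosθ = mv²/r. Vertically: N cosθ − μN sinθ = mg.
Dividing: v² = r g (sinθ + μcosθ)/(cosθ − μsinθ).
sinθ + μcosθ = 0.1805 + 0.680×0.9836 = 0.8493; cosθ − μsinθ = 0.9836 − 0.680×0.1805 = 0.8608.
v² = 192 × 10.0 × 0.8493/0.8608 = 1894 m²/s², so v = 43.52 m/s.

43.5 m/s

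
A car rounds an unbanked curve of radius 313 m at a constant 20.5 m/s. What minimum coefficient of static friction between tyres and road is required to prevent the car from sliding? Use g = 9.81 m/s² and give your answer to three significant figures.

0.137

Friction provides the centripetal force: μ_s m g = m v²/r, so μ_s = v²/(g r) = (20.50)²/(9.81 × 313) = 420.2/3071 = 0.1369.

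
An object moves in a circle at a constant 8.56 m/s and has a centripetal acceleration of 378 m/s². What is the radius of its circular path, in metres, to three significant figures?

a_c = v²/r ⇒ r = v²/a_c = (8.56)²/378 = 73.27/378 = 0.1938 m.

0.194 m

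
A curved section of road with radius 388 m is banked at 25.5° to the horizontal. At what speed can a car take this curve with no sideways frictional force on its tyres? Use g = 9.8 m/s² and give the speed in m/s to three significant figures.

42.6 m/s

On a frictionless banked curve, N sinθ = mv²/r and N cosθ = mg, so tanθ = v²/(rg).
v = √(r g tanθ) = √(388 × 9.8 × tan 25.5°) = √(388 × 9.8 × 0.4770) = √1814 = 42.59 m/s.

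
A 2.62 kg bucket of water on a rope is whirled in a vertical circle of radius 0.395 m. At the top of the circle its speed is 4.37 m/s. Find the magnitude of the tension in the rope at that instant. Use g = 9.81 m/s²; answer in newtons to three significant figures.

At the top, both T and the weight mg point inward (toward the centre), so T + mg = mv²/r.
T = m(v²/r − g) = 2.62 × ((4.37)²/0.395 − 9.81) = 2.62 × (48.35 − 9.81) = 2.62 × 38.54 = 101.0 N.

101 N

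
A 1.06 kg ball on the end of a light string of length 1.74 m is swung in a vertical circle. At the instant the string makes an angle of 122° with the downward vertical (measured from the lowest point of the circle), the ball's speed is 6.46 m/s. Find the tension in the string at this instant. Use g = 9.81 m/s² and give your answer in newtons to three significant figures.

Take the radial direction toward the centre of the circle as positive. The component of the weight along the string toward the centre is −mg cos φ (φ measured from the bottom), so Newton's second law along the string gives T − mg cos φ = m v²/r.
cos 122° = -0.5299, so T = m(v²/r + g cos φ) = 1.06 × ((6.46)²/1.74 + 9.81 × -0.5299) = 1.06 × (23.98 + (-5.199)) = 1.06 × 18.79 = 19.91 N.

19.9 N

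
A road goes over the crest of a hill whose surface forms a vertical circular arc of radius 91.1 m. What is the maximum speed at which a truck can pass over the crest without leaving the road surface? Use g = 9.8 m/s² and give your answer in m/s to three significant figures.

At the crest the centre of the circle is below the truck, so the net downward (centripetal) force is mg − N = mv²/r.
The truck leaves the road when N → 0, giving v_max = √(g r) = √(9.8 × 91.1) = 29.88 m/s.

29.9 m/s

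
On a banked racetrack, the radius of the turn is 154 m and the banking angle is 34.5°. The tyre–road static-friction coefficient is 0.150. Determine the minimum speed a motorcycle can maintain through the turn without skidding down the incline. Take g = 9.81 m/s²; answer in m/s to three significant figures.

At the minimum speed, friction acts up the slope at its limiting value f = μN. Radially (horizontal, toward centre): N sinθ − μN cosθ = mv²/r. Vertically: N cosθ + μN sinθ = mg.
Dividing: v² = r g (sinθ − μcosθ)/(cosθ + μsinθ).
sinθ − μcosθ = 0.5664 − 0.150×0.8241 = 0.4428; cosθ + μsinθ = 0.8241 + 0.150×0.5664 = 0.9091.
v² = 154 × 9.81 × 0.4428/0.9091 = 735.8 m²/s², so v = 27.13 m/s.

27.1 m/s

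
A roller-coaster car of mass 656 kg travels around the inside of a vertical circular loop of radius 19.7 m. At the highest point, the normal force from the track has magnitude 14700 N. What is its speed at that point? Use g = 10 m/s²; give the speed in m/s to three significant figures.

25.3 m/s

At the top, N + mg = mv²/r, so v = √(r(N/m + g)) = √(19.7 × (14700/656 + 10.0)) = √(19.7 × 32.41) = √638.4 = 25.27 m/s.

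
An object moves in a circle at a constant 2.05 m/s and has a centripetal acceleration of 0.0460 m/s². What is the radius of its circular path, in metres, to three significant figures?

91.4 m

a_c = v²/r ⇒ r = v²/a_c = (2.05)²/0.0460 = 4.202/0.0460 = 91.36 m.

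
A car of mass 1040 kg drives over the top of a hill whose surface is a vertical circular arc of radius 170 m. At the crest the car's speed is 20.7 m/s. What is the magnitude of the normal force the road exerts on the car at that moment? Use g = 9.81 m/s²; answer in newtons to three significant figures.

At the crest the centripetal acceleration points downward (toward the centre of the arc), so mg − N = mv²/r.
N = m(g − v²/r) = 1040 × (9.81 − (20.7)²/170) = 1040 × (9.81 − 2.521) = 1040 × 7.289 = 7581 N.

7580 N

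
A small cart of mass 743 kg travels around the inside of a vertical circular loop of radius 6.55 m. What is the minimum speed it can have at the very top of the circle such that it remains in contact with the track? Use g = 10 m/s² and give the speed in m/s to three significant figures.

At the top, both weight mg and N point toward the centre: N + mg = mv²/r.
At minimum speed N → 0, so mg = mv_min²/r ⇒ v_min = √(g r) = √(10.0 × 6.55) = 8.093 m/s.

8.09 m/s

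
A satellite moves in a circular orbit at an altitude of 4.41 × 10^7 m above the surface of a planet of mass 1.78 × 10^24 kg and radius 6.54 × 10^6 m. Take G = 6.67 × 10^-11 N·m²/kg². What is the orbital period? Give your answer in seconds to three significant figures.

208000 s

r = R + h = 6.54 × 10^6 + 4.41 × 10^7 = 5.064 × 10^7 m. Gravity provides the centripetal force: G M m / r² = m v² / r ⇒ v = √(GM/r) = 1531 m/s.
T = 2πr/v = 2π × 5.064 × 10^7 / 1531 = 207800 s.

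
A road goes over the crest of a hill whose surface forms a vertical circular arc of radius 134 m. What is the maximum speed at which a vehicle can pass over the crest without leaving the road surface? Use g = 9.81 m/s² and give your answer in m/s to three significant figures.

At the crest the centre of the circle is below the vehicle, so the net downward (centripetal) force is mg − N = mv²/r.
The vehicle leaves the road when N → 0, giving v_max = √(g r) = √(9.81 × 134) = 36.26 m/s.

36.3 m/s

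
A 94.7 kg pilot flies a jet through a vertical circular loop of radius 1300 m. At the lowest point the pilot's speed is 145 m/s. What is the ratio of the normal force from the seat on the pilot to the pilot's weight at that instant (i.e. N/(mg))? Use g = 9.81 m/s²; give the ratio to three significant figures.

At the bottom, N − mg = mv²/r, so N = m(v²/r + g) and N/(mg) = v²/(rg) + 1 = (145)²/(1300 × 9.81) + 1 = 1.649 + 1 = 2.649.

2.65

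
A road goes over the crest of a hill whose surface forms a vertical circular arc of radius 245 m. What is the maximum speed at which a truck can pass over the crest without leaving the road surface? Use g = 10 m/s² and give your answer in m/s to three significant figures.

At the crest the centre of the circle is below the truck, so the net downward (centripetal) force is mg − N = mv²/r.
The truck leaves the road when N → 0, giving v_max = √(g r) = √(10.0 × 245) = 49.50 m/s.

49.5 m/s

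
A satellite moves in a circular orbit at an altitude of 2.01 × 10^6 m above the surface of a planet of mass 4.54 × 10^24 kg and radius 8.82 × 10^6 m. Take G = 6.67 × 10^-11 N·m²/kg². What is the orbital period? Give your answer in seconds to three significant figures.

12900 s

r = R + h = 8.82 × 10^6 + 2.01 × 10^6 = 1.083 × 10^7 m. Gravity provides the centripetal force: G M m / r² = m v² / r ⇒ v = √(GM/r) = 5288 m/s.
T = 2πr/v = 2π × 1.083 × 10^7 / 5288 = 12870 s.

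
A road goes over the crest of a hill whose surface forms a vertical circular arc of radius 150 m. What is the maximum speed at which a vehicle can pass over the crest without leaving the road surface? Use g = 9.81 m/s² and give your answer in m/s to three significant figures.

At the crest the centre of the circle is below the vehicle, so the net downward (centripetal) force is mg − N = mv²/r.
The vehicle leaves the road when N → 0, giving v_max = √(g r) = √(9.81 × 150) = 38.36 m/s.

38.4 m/s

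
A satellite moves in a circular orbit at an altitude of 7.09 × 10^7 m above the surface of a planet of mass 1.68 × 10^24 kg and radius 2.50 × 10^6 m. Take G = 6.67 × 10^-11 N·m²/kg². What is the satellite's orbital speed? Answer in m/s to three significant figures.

Orbital radius r = R + h = 2.50 × 10^6 + 7.09 × 10^7 = 7.340 × 10^7 m.
Gravity supplies the centripetal force: G M m / r² = m v² / r, so v = √(GM/r).
v = √(6.67 × 10^-11 × 1.68 × 10^24 / 7.340 × 10^7) = √(1.527 × 10^6) = 1236 m/s.

1240 m/s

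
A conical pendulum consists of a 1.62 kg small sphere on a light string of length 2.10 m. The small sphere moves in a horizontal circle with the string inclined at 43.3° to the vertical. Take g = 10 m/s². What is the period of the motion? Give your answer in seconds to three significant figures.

2.46 s

r = L sinθ = 1.440 m. From T sinθ = mω²r and T cosθ = mg: tanθ = ω²r/g, so ω² = g tanθ / r = g/(L cosθ).
ω = √(g/(L cosθ)) = √(10.0/(2.10 × 0.7278)) = √6.543 = 2.558 rad/s.
Period = 2π/ω = 2.456 s.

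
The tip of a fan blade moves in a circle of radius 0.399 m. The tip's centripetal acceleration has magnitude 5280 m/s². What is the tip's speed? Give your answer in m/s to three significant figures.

45.9 m/s

a_c = v²/r ⇒ v = √(a_c · r) = √(5280 × 0.399) = √2107 = 45.90 m/s.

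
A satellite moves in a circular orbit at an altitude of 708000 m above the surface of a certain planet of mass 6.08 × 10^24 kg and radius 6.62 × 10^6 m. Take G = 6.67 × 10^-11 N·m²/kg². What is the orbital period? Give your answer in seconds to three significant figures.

r = R + h = 6.62 × 10^6 + 708000 = 7.328 × 10^6 m. Gravity provides the centripetal force: G M m / r² = m v² / r ⇒ v = √(GM/r) = 7439 m/s.
T = 2πr/v = 2π × 7.328 × 10^6 / 7439 = 6189 s.

6190 s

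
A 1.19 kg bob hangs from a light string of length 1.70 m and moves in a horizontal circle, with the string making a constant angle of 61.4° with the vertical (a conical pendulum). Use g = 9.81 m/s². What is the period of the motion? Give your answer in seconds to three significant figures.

1.81 s

r = L sinθ = 1.493 m. From T sinθ = mω²r and T cosθ = mg: tanθ = ω²r/g, so ω² = g tanθ / r = g/(L cosθ).
ω = √(g/(L cosθ)) = √(9.81/(1.70 × 0.4787)) = √12.05 = 3.472 rad/s.
Period = 2π/ω = 1.810 s.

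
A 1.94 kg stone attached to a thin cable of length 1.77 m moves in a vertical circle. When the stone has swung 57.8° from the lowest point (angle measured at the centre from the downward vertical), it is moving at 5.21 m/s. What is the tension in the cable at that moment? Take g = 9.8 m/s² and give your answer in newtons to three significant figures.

39.9 N

Take the radial direction toward the centre of the circle as positive. The component of the weight along the string toward the centre is −mg cos φ (φ measured from the bottom), so Newton's second law along the string gives T − mg cos φ = m v²/r.
cos 57.8° = 0.5329, so T = m(v²/r + g cos φ) = 1.94 × ((5.21)²/1.77 + 9.8 × 0.5329) = 1.94 × (15.34 + (5.222)) = 1.94 × 20.56 = 39.88 N.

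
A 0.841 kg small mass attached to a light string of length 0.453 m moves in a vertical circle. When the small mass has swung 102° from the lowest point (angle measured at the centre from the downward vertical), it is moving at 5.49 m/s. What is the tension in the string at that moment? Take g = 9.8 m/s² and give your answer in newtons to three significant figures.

Take the radial direction toward the centre of the circle as positive. The component of the weight along the string toward the centre is −mg cos φ (φ measured from the bottom), so Newton's second law along the string gives T − mg cos φ = m v²/r.
cos 102° = -0.2079, so T = m(v²/r + g cos φ) = 0.841 × ((5.49)²/0.453 + 9.8 × -0.2079) = 0.841 × (66.53 + (-2.038)) = 0.841 × 64.50 = 54.24 N.

54.2 N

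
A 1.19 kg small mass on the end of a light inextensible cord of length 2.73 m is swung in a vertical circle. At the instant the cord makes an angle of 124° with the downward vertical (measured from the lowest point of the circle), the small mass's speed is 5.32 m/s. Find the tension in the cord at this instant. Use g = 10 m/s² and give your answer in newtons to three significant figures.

Take the radial direction toward the centre of the circle as positive. The component of the weight along the string toward the centre is −mg cos φ (φ measured from the bottom), so Newton's second law along the string gives T − mg cos φ = m v²/r.
cos 124° = -0.5592, so T = m(v²/r + g cos φ) = 1.19 × ((5.32)²/2.73 + 10.0 × -0.5592) = 1.19 × (10.37 + (-5.592)) = 1.19 × 4.775 = 5.683 N.

5.68 N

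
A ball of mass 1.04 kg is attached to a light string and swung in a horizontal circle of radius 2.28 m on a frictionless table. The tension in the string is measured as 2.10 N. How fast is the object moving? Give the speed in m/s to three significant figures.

2.15 m/s

T = m v²/r ⇒ v = √(T r / m) = √(2.10 × 2.28 / 1.04) = √4.604 = 2.146 m/s.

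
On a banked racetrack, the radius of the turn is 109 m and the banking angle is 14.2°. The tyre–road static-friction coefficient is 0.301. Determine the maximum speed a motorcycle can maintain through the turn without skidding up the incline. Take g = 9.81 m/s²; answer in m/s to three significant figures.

At the maximum speed, friction acts down the slope at its limiting value f = μN. Radially (horizontal, toward centre): N sinθ + μN cosθ = mv²/r. Vertically: N cosθ − μN sinθ = mg.
Dividing: v² = r g (sinθ + μcosθ)/(cosθ − μsinθ).
sinθ + μcosθ = 0.2453 + 0.301×0.9694 = 0.5371; cosθ − μsinθ = 0.9694 − 0.301×0.2453 = 0.8956.
v² = 109 × 9.81 × 0.5371/0.8956 = 641.3 m²/s², so v = 25.32 m/s.

25.3 m/s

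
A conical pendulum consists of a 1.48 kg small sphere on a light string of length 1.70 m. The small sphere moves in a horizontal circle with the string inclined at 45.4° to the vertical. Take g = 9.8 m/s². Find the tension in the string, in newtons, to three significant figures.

20.7 N

Vertically the bob has no acceleration, so T cosθ = mg.
T = mg/cosθ = 1.48 × 9.8 / cos 45.4° = 14.50/0.7022 = 20.66 N.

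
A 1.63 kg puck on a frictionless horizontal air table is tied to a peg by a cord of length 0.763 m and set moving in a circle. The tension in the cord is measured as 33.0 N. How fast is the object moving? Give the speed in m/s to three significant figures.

T = m v²/r ⇒ v = √(T r / m) = √(33.0 × 0.763 / 1.63) = √15.45 = 3.930 m/s.

3.93 m/s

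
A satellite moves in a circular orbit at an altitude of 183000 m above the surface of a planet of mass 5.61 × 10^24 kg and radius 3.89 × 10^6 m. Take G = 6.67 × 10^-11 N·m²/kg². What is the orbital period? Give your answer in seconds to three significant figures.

r = R + h = 3.89 × 10^6 + 183000 = 4.073 × 10^6 m. Gravity provides the centripetal force: G M m / r² = m v² / r ⇒ v = √(GM/r) = 9585 m/s.
T = 2πr/v = 2π × 4.073 × 10^6 / 9585 = 2670 s.

2670 s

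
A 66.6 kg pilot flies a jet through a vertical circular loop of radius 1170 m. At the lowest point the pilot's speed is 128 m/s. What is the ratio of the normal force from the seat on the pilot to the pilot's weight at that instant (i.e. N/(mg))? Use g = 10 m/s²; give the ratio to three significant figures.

At the bottom, N − mg = mv²/r, so N = m(v²/r + g) and N/(mg) = v²/(rg) + 1 = (128)²/(1170 × 10.0) + 1 = 1.400 + 1 = 2.400.

2.40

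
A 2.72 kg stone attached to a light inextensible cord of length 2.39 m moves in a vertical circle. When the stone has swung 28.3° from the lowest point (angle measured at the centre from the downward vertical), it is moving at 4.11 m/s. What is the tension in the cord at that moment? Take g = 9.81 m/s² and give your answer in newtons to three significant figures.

42.7 N

Take the radial direction toward the centre of the circle as positive. The component of the weight along the string toward the centre is −mg cos φ (φ measured from the bottom), so Newton's second law along the string gives T − mg cos φ = m v²/r.
cos 28.3° = 0.8805, so T = m(v²/r + g cos φ) = 2.72 × ((4.11)²/2.39 + 9.81 × 0.8805) = 2.72 × (7.068 + (8.637)) = 2.72 × 15.71 = 42.72 N.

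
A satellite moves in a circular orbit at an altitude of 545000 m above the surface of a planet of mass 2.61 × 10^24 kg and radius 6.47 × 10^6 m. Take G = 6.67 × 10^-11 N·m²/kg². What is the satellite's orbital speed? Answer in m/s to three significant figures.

4980 m/s

Orbital radius r = R + h = 6.47 × 10^6 + 545000 = 7.015 × 10^6 m.
Gravity supplies the centripetal force: G M m / r² = m v² / r, so v = √(GM/r).
v = √(6.67 × 10^-11 × 2.61 × 10^24 / 7.015 × 10^6) = √(2.482 × 10^7) = 4982 m/s.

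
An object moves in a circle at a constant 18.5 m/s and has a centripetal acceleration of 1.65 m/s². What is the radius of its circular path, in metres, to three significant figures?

207 m

a_c = v²/r ⇒ r = v²/a_c = (18.5)²/1.65 = 342.2/1.65 = 207.4 m.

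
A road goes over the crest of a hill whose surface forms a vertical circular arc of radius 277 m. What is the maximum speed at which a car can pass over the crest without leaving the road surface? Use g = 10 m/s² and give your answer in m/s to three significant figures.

52.6 m/s

At the crest the centre of the circle is below the car, so the net downward (centripetal) force is mg − N = mv²/r.
The car leaves the road when N → 0, giving v_max = √(g r) = √(10.0 × 277) = 52.63 m/s.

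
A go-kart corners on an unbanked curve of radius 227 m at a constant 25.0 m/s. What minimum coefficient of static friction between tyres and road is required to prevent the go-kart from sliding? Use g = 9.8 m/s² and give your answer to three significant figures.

Friction provides the centripetal force: μ_s m g = m v²/r, so μ_s = v²/(g r) = (25.00)²/(9.8 × 227) = 625.0/2225 = 0.2809.

0.281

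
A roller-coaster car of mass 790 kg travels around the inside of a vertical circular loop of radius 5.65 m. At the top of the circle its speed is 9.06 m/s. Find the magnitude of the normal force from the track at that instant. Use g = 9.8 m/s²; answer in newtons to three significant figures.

At the top, both N and the weight mg point inward (toward the centre), so N + mg = mv²/r.
N = m(v²/r − g) = 790 × ((9.06)²/5.65 − 9.8) = 790 × (14.53 − 9.8) = 790 × 4.728 = 3735 N.

3740 N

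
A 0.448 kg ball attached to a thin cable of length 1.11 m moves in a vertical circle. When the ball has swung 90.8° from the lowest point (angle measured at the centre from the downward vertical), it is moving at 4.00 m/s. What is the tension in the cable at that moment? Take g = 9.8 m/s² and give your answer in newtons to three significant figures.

6.40 N

Take the radial direction toward the centre of the circle as positive. The component of the weight along the string toward the centre is −mg cos φ (φ measured from the bottom), so Newton's second law along the string gives T − mg cos φ = m v²/r.
cos 90.8° = -0.01396, so T = m(v²/r + g cos φ) = 0.448 × ((4.00)²/1.11 + 9.8 × -0.01396) = 0.448 × (14.41 + (-0.1368)) = 0.448 × 14.28 = 6.396 N.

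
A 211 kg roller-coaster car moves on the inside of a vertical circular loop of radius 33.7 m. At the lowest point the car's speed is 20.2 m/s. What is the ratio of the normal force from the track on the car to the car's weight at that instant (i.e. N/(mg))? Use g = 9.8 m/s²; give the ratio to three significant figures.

At the bottom, N − mg = mv²/r, so N = m(v²/r + g) and N/(mg) = v²/(rg) + 1 = (20.2)²/(33.7 × 9.8) + 1 = 1.236 + 1 = 2.236.

2.24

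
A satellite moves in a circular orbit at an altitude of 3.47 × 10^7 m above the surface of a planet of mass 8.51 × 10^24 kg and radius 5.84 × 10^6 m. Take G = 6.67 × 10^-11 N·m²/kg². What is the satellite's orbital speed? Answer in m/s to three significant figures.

3740 m/s

Orbital radius r = R + h = 5.84 × 10^6 + 3.47 × 10^7 = 4.054 × 10^7 m.
Gravity supplies the centripetal force: G M m / r² = m v² / r, so v = √(GM/r).
v = √(6.67 × 10^-11 × 8.51 × 10^24 / 4.054 × 10^7) = √(1.400 × 10^7) = 3742 m/s.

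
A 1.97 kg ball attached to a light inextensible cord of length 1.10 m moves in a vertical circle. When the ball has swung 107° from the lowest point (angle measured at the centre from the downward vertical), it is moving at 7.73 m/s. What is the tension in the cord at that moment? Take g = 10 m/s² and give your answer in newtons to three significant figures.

Take the radial direction toward the centre of the circle as positive. The component of the weight along the string toward the centre is −mg cos φ (φ measured from the bottom), so Newton's second law along the string gives T − mg cos φ = m v²/r.
cos 107° = -0.2924, so T = m(v²/r + g cos φ) = 1.97 × ((7.73)²/1.10 + 10.0 × -0.2924) = 1.97 × (54.32 + (-2.924)) = 1.97 × 51.40 = 101.3 N.

101 N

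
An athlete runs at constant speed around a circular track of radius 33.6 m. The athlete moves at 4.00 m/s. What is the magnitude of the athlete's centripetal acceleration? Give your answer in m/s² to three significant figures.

0.476 m/s²

a_c = v²/r = (4.000)²/33.6 = 16.00/33.6 = 0.4762 m/s².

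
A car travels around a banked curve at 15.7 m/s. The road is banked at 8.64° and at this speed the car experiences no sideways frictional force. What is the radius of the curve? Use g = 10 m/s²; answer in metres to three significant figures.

Frictionless banking: tanθ = v²/(rg), so r = v²/(g tanθ).
r = (15.7)²/(10.0 × tan 8.64°) = 246.5/(10.0 × 0.1519) = 246.5/1.519 = 162.2 m.

162 m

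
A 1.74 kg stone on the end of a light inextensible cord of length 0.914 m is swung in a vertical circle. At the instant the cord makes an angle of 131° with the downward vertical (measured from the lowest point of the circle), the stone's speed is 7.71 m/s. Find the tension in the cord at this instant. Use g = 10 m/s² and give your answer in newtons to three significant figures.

102 N

Take the radial direction toward the centre of the circle as positive. The component of the weight along the string toward the centre is −mg cos φ (φ measured from the bottom), so Newton's second law along the string gives T − mg cos φ = m v²/r.
cos 131° = -0.6561, so T = m(v²/r + g cos φ) = 1.74 × ((7.71)²/0.914 + 10.0 × -0.6561) = 1.74 × (65.04 + (-6.561)) = 1.74 × 58.48 = 101.7 N.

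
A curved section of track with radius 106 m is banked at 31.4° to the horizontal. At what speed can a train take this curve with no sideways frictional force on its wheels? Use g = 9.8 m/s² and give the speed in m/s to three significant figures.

25.2 m/s

On a frictionless banked curve, N sinθ = mv²/r and N cosθ = mg, so tanθ = v²/(rg).
v = √(r g tanθ) = √(106 × 9.8 × tan 31.4°) = √(106 × 9.8 × 0.6104) = √634.1 = 25.18 m/s.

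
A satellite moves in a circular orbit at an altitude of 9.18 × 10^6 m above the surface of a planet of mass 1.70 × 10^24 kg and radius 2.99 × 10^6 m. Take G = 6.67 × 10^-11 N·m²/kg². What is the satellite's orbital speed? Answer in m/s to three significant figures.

3050 m/s

Orbital radius r = R + h = 2.99 × 10^6 + 9.18 × 10^6 = 1.217 × 10^7 m.
Gravity supplies the centripetal force: G M m / r² = m v² / r, so v = √(GM/r).
v = √(6.67 × 10^-11 × 1.70 × 10^24 / 1.217 × 10^7) = √(9.317 × 10^6) = 3052 m/s.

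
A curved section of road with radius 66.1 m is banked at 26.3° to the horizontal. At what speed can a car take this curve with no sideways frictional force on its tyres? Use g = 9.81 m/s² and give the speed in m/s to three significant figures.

17.9 m/s

On a frictionless banked curve, N sinθ = mv²/r and N cosθ = mg, so tanθ = v²/(rg).
v = √(r g tanθ) = √(66.1 × 9.81 × tan 26.3°) = √(66.1 × 9.81 × 0.4942) = √320.5 = 17.90 m/s.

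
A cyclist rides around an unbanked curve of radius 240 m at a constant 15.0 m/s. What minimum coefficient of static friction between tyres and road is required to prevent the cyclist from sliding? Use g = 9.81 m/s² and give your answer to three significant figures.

0.0956

Friction provides the centripetal force: μ_s m g = m v²/r, so μ_s = v²/(g r) = (15.00)²/(9.81 × 240) = 225.0/2354 = 0.09557.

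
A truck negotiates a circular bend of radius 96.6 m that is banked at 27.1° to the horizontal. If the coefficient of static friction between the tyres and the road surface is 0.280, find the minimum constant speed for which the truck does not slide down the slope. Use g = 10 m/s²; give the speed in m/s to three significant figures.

At the minimum speed, friction acts up the slope at its limiting value f = μN. Radially (horizontal, toward centre): N sinθ − μN cosθ = mv²/r. Vertically: N cosθ + μN sinθ = mg.
Dividing: v² = r g (sinθ − μcosθ)/(cosθ + μsinθ).
sinθ − μcosθ = 0.4555 − 0.280×0.8902 = 0.2063; cosθ + μsinθ = 0.8902 + 0.280×0.4555 = 1.018.
v² = 96.6 × 10.0 × 0.2063/1.018 = 195.8 m²/s², so v = 13.99 m/s.

14.0 m/s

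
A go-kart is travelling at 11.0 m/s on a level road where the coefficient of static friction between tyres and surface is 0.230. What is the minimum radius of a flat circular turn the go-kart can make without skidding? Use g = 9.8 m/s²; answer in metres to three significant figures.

53.7 m

At the limit, μ_s m g = m v²/r, so r_min = v²/(μ_s g) = (11.0)²/(0.230 × 9.8) = 121.0/2.254 = 53.68 m.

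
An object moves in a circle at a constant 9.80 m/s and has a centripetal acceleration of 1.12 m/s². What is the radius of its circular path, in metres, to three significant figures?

85.8 m

a_c = v²/r ⇒ r = v²/a_c = (9.80)²/1.12 = 96.04/1.12 = 85.75 m.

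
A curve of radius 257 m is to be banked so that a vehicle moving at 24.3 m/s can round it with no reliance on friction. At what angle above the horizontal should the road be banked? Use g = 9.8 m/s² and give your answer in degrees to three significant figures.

With no friction, the horizontal component of the normal force provides the centripetal force: N sinθ = mv²/r, while N cosθ = mg vertically.
Dividing: tanθ = v²/(r g) = (24.3)²/(257 × 9.8) = 590.5/2519 = 0.2345.
θ = arctan(0.2345) = 13.19°.

13.2°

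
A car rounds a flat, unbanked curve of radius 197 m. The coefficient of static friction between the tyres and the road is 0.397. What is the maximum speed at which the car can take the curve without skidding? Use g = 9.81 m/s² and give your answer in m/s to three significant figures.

27.7 m/s

Friction provides the centripetal force on a flat curve. At maximum speed it is at its limiting value: μ_s m g = m v²/r.
Mass cancels: v_max = √(μ_s g r) = √(0.397 × 9.81 × 197) = √767.2 = 27.70 m/s.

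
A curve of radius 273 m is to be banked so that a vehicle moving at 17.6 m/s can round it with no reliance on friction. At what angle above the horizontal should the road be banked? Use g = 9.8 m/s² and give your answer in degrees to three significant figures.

6.60°

For a frictionless banked turn: horizontally N sinθ = mv²/r and vertically N cosθ = mg.
Dividing: tanθ = v²/(r g) = (17.6)²/(273 × 9.8) = 309.8/2675 = 0.1158.
θ = arctan(0.1158) = 6.604°.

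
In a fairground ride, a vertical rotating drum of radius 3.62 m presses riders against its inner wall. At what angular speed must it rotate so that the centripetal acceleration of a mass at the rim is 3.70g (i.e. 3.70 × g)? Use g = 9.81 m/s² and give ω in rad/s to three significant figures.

Centripetal acceleration a_c = ω²r. Setting ω²r = 3.70g:
ω = √(3.70g / r) = √(3.70 × 9.81 / 3.62) = √10.03 = 3.167 rad/s.

3.17 rad/s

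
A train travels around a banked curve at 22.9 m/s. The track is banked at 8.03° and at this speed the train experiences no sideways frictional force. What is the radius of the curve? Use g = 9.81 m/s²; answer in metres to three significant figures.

Frictionless banking: tanθ = v²/(rg), so r = v²/(g tanθ).
r = (22.9)²/(9.81 × tan 8.03°) = 524.4/(9.81 × 0.1411) = 524.4/1.384 = 378.9 m.

379 m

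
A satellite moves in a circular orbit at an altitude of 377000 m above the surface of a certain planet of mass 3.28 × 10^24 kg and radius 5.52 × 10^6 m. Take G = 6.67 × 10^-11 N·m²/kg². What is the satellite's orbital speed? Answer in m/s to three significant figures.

6090 m/s

Orbital radius r = R + h = 5.52 × 10^6 + 377000 = 5.897 × 10^6 m.
Gravity supplies the centripetal force: G M m / r² = m v² / r, so v = √(GM/r).
v = √(6.67 × 10^-11 × 3.28 × 10^24 / 5.897 × 10^6) = √(3.710 × 10^7) = 6091 m/s.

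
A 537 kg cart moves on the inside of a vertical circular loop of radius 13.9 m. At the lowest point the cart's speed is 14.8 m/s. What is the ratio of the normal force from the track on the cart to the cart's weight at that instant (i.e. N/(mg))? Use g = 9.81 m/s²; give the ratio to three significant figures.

2.61

At the bottom, N − mg = mv²/r, so N = m(v²/r + g) and N/(mg) = v²/(rg) + 1 = (14.8)²/(13.9 × 9.81) + 1 = 1.606 + 1 = 2.606.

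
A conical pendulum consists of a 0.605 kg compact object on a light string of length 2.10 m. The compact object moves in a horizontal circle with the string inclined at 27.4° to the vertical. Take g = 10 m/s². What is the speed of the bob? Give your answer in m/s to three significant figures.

2.24 m/s

The radius of the circle is r = L sinθ = 2.10 × sin 27.4° = 0.9664 m.
Horizontally T sinθ = mv²/r and vertically T cosθ = mg, so tanθ = v²/(rg).
v = √(r g tanθ) = √(0.9664 × 10.0 × 0.5184) = √5.009 = 2.238 m/s.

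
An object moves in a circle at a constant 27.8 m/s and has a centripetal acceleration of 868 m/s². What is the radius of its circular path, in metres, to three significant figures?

0.890 m

a_c = v²/r ⇒ r = v²/a_c = (27.8)²/868 = 772.8/868 = 0.8904 m.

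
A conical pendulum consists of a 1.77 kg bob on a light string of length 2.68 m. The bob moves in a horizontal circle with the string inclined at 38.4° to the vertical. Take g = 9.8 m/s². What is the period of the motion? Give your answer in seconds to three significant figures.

2.91 s

r = L sinθ = 1.665 m. From T sinθ = mω²r and T cosθ = mg: tanθ = ω²r/g, so ω² = g tanθ / r = g/(L cosθ).
ω = √(g/(L cosθ)) = √(9.8/(2.68 × 0.7837)) = √4.666 = 2.160 rad/s.
Period = 2π/ω = 2.909 s.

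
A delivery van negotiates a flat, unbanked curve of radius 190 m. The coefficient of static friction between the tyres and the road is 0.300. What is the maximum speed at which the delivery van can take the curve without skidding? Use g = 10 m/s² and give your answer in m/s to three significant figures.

23.9 m/s

Friction provides the centripetal force on a flat curve. At maximum speed it is at its limiting value: μ_s m g = m v²/r.
Mass cancels: v_max = √(μ_s g r) = √(0.300 × 10.0 × 190) = √570.0 = 23.87 m/s.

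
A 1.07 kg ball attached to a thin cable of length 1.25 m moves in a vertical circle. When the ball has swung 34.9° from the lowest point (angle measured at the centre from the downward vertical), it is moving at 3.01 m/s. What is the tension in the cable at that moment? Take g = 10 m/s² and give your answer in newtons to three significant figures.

16.5 N

Take the radial direction toward the centre of the circle as positive. The component of the weight along the string toward the centre is −mg cos φ (φ measured from the bottom), so Newton's second law along the string gives T − mg cos φ = m v²/r.
cos 34.9° = 0.8202, so T = m(v²/r + g cos φ) = 1.07 × ((3.01)²/1.25 + 10.0 × 0.8202) = 1.07 × (7.248 + (8.202)) = 1.07 × 15.45 = 16.53 N.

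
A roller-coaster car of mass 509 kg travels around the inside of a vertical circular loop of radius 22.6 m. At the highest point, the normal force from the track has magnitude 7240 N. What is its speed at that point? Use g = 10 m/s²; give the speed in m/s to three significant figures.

At the top, N + mg = mv²/r, so v = √(r(N/m + g)) = √(22.6 × (7240/509 + 10.0)) = √(22.6 × 24.22) = √547.5 = 23.40 m/s.

23.4 m/s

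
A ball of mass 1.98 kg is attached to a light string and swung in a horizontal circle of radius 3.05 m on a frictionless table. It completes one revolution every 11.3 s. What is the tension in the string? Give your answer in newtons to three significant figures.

1.87 N

v = 2πr/T = 2π × 3.05/11.3 = 1.696 m/s.
The tension is the only horizontal force, so it supplies the full centripetal force: T = m v²/r = 1.98 × (1.696)²/3.05 = 1.98 × 2.876/3.05 = 1.867 N.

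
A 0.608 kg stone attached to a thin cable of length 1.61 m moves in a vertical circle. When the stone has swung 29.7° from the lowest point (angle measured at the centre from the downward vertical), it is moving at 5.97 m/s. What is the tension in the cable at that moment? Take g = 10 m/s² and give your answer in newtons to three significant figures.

18.7 N

Take the radial direction toward the centre of the circle as positive. The component of the weight along the string toward the centre is −mg cos φ (φ measured from the bottom), so Newton's second law along the string gives T − mg cos φ = m v²/r.
cos 29.7° = 0.8686, so T = m(v²/r + g cos φ) = 0.608 × ((5.97)²/1.61 + 10.0 × 0.8686) = 0.608 × (22.14 + (8.686)) = 0.608 × 30.82 = 18.74 N.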